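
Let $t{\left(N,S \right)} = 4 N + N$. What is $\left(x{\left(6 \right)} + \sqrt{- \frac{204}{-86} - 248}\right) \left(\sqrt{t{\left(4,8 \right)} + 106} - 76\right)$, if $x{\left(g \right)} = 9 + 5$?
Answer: $- \frac{\left(76 - 3 \sqrt{14}\right) \left(602 + i \sqrt{454166}\right)}{43} \approx -906.85 - 1015.2 i$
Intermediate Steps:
$t{\left(N,S \right)} = 5 N$
$x{\left(g \right)} = 14$
$\left(x{\left(6 \right)} + \sqrt{- \frac{204}{-86} - 248}\right) \left(\sqrt{t{\left(4,8 \right)} + 106} - 76\right) = \left(14 + \sqrt{- \frac{204}{-86} - 248}\right) \left(\sqrt{5 \cdot 4 + 106} - 76\right) = \left(14 + \sqrt{\left(-204\right) \left(- \frac{1}{86}\right) - 248}\right) \left(\sqrt{20 + 106} - 76\right) = \left(14 + \sqrt{\frac{102}{43} - 248}\right) \left(\sqrt{126} - 76\right) = \left(14 + \sqrt{- \frac{10562}{43}}\right) \left(3 \sqrt{14} - 76\right) = \left(14 + \frac{i \sqrt{454166}}{43}\right) \left(-76 + 3 \sqrt{14}\right) = \left(-76 + 3 \sqrt{14}\right) \left(14 + \frac{i \sqrt{454166}}{43}\right)$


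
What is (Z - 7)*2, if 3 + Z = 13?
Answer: 6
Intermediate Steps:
Z = 10 (Z = -3 + 13 = 10)
(Z - 7)*2 = (10 - 7)*2 = 3*2 = 6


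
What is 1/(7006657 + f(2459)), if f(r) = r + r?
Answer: 1/7011575 ≈ 1.4262e-7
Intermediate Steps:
f(r) = 2*r
1/(7006657 + f(2459)) = 1/(7006657 + 2*2459) = 1/(7006657 + 4918) = 1/7011575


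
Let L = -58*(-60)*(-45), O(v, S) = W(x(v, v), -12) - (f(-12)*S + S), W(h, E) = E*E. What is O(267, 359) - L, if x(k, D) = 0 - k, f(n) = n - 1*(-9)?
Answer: 157462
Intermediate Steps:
f(n) = 9 + n (f(n) = n + 9 = 9 + n)
x(k, D) = -k
W(h, E) = E²
O(v, S) = 144 + 2*S (O(v, S) = (-12)² - ((9 - 12)*S + S) = 144 - (-3*S + S) = 144 - (-2)*S = 144 + 2*S)
L = -156600 (L = 3480*(-45) = -156600)
O(267, 359) - L = (144 + 2*359) - 1*(-156600) = (144 + 718) + 156600 = 862 + 156600 = 157462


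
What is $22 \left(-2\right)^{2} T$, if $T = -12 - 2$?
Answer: $-1232$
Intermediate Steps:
$T = -14$
$22 \left(-2\right)^{2} T = 22 \left(-2\right)^{2} \left(-14\right) = 22 \cdot 4 \left(-14\right) = 88 \left(-14\right) = -1232$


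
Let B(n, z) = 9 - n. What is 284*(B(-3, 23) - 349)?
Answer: -95708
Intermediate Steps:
284*(B(-3, 23) - 349) = 284*((9 - 1*(-3)) - 349) = 284*((9 + 3) - 349) = 284*(12 - 349) = 284*(-337) = -95708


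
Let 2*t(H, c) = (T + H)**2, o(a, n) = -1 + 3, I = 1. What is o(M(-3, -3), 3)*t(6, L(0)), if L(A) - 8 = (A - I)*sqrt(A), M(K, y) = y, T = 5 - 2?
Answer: 81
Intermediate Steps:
T = 3
o(a, n) = 2
L(A) = 8 + sqrt(A)*(-1 + A) (L(A) = 8 + (A - 1*1)*sqrt(A) = 8 + (A - 1)*sqrt(A) = 8 + (-1 + A)*sqrt(A) = 8 + sqrt(A)*(-1 + A))
t(H, c) = (3 + H)**2/2
o(M(-3, -3), 3)*t(6, L(0)) = 2*((3 + 6)**2/2) = 2*((1/2)*9**2) = 2*((1/2)*81) = 2*(81/2) = 81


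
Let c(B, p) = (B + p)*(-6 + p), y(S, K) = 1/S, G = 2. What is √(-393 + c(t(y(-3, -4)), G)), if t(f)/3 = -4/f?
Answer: I*√545 ≈ 23.345*I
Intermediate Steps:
t(f) = -12/f (t(f) = 3*(-4/f) = -12/f)
c(B, p) = (-6 + p)*(B + p)
√(-393 + c(t(y(-3, -4)), G)) = √(-393 + (2² - (-72)/(1/(-3)) - 6*2 - 12/(1/(-3))*2)) = √(-393 + (4 - (-72)/(-⅓) - 12 - 12/(-⅓)*2)) = √(-393 + (4 - (-72)*(-3) - 12 - 12*(-3)*2)) = √(-393 + (4 - 6*36 - 12 + 36*2)) = √(-393 + (4 - 216 - 12 + 72)) = √(-393 - 152) = √(-545) = I*√545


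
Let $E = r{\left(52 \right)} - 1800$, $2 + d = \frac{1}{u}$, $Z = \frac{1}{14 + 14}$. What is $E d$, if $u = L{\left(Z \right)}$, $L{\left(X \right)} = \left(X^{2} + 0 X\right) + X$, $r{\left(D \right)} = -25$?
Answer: $- \frac{1324950}{29} \approx -45688.0$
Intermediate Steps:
$Z = \frac{1}{28} \approx 0.035714$
$L{\left(X \right)} = X + X^{2}$ ($L{\left(X \right)} = \left(X^{2} + 0\right) + X = X^{2} + X = X + X^{2}$)
$u = \frac{29}{784}$ ($u = \frac{1 + \frac{1}{28}}{28} = \frac{1}{28} \cdot \frac{29}{28} = \frac{29}{784} \approx 0.03699$)
$d = \frac{726}{29}$ ($d = -2 + \frac{1}{\frac{29}{784}} = -2 + \frac{784}{29} = \frac{726}{29} \approx 25.034$)
$E = -1825$ ($E = -25 - 1800 = -1825$)
$E d = \left(-1825\right) \frac{726}{29} = - \frac{1324950}{29}$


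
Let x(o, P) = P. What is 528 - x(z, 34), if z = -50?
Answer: 494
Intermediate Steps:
528 - x(z, 34) = 528 - 1*34 = 528 - 34 = 494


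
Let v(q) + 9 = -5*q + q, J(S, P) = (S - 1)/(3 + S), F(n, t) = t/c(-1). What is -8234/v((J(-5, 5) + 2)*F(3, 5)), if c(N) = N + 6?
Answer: 8234/29 ≈ 283.93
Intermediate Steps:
c(N) = 6 + N
F(n, t) = t/5 (F(n, t) = t/(6 - 1) = t/5)
J(S, P) = (-1 + S)/(3 + S)
v(q) = -9 - 4*q (v(q) = -9 + (-5*q + q) = -9 - 4*q)
-8234/v((J(-5, 5) + 2)*F(3, 5)) = -8234/(-9 - 4*((-1 - 5)/(3 - 5) + 2)*(⅕)*5) = -8234/(-9 - 4*(-6/(-2) + 2)) = -8234/(-9 - 4*(-½*(-6) + 2)) = -8234/(-9 - 4*(3 + 2)) = -8234/(-9 - 20) = -8234/(-29) = -8234*(-1/29) = 8234/29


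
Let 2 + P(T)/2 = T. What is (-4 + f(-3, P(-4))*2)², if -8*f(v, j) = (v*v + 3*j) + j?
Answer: 529/16 ≈ 33.063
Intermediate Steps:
P(T) = -4 + 2*T
f(v, j) = -j/2 - v²/8 (f(v, j) = -((v*v + 3*j) + j)/8 = -((v² + 3*j) + j)/8 = -(v² + 4*j)/8 = -j/2 - v²/8)
(-4 + f(-3, P(-4))*2)² = (-4 + (-(-4 + 2*(-4))/2 - ⅛*(-3)²)*2)² = (-4 + (-(-4 - 8)/2 - ⅛*9)*2)² = (-4 + (-½*(-12) - 9/8)*2)² = (-4 + (6 - 9/8)*2)² = (-4 + (39/8)*2)² = (-4 + 39/4)² = (23/4)² = 529/16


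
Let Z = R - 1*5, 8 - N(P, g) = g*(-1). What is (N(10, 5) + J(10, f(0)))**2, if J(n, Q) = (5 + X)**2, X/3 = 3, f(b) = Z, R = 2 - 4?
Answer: 43681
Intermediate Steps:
R = -2
N(P, g) = 8 + g (N(P, g) = 8 - g*(-1) = 8 - (-1)*g = 8 + g)
Z = -7 (Z = -2 - 1*5 = -2 - 5 = -7)
f(b) = -7
X = 9 (X = 3*3 = 9)
J(n, Q) = 196 (J(n, Q) = (5 + 9)**2 = 14**2 = 196)
(N(10, 5) + J(10, f(0)))**2 = ((8 + 5) + 196)**2 = (13 + 196)**2 = 209**2 = 43681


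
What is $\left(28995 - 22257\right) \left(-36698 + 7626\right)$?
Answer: $-195887136$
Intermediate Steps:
$\left(28995 - 22257\right) \left(-36698 + 7626\right) = 6738 \left(-29072\right) = -195887136$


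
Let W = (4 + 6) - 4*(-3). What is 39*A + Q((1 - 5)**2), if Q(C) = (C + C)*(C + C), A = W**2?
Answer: 19900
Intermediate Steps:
W = 22 (W = 10 + 12 = 22)
A = 484 (A = 22**2 = 484)
Q(C) = 4*C**2 (Q(C) = (2*C)*(2*C) = 4*C**2)
39*A + Q((1 - 5)**2) = 39*484 + 4*((1 - 5)**2)**2 = 18876 + 4*((-4)**2)**2 = 18876 + 4*16**2 = 18876 + 4*256 = 18876 + 1024 = 19900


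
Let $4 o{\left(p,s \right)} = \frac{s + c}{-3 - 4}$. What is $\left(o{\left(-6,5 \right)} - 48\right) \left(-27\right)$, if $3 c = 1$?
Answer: $\frac{9108}{7} \approx 1301.1$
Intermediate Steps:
$c = \frac{1}{3}$ ($c = \frac{1}{3} \cdot 1 = \frac{1}{3} \approx 0.33333$)
$o{\left(p,s \right)} = - \frac{1}{84} - \frac{s}{28}$ ($o{\left(p,s \right)} = \frac{\left(s + \frac{1}{3}\right) \frac{1}{-3 - 4}}{4} = \frac{\left(\frac{1}{3} + s\right) \frac{1}{-7}}{4} = \frac{\left(\frac{1}{3} + s\right) \left(- \frac{1}{7}\right)}{4} = \frac{- \frac{1}{21} - \frac{s}{7}}{4} = - \frac{1}{84} - \frac{s}{28}$)
$\left(o{\left(-6,5 \right)} - 48\right) \left(-27\right) = \left(\left(- \frac{1}{84} - \frac{5}{28}\right) - 48\right) \left(-27\right) = \left(- \frac{4}{21} - 48\right) \left(-27\right) = \left(- \frac{1012}{21}\right) \left(-27\right) = \frac{9108}{7}$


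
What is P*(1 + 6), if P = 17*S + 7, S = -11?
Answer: -1260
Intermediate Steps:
P = -180 (P = 17*(-11) + 7 = -187 + 7 = -180)
P*(1 + 6) = -180*(1 + 6) = -180*7 = -1260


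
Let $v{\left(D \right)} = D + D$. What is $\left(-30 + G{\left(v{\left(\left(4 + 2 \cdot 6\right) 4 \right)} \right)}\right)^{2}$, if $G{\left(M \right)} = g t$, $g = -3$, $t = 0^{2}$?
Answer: $900$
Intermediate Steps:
$t = 0$
$v{\left(D \right)} = 2 D$
$G{\left(M \right)} = 0$ ($G{\left(M \right)} = \left(-3\right) 0 = 0$)
$\left(-30 + G{\left(v{\left(\left(4 + 2 \cdot 6\right) 4 \right)} \right)}\right)^{2} = \left(-30 + 0\right)^{2} = \left(-30\right)^{2} = 900$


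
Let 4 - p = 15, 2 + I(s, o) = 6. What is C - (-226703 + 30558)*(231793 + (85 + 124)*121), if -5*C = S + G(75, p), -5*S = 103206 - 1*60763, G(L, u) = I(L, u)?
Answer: 1260633764673/25 ≈ 5.0425e+10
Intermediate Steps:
I(s, o) = 4 (I(s, o) = -2 + 6 = 4)
p = -11 (p = 4 - 1*15 = 4 - 15 = -11)
G(L, u) = 4
S = -42443/5 (S = -(103206 - 1*60763)/5 = -(103206 - 60763)/5 = -⅕*42443 = -42443/5 ≈ -8488.6)
C = 42423/25 (C = -(-42443/5 + 4)/5 = -⅕*(-42423/5) = 42423/25 ≈ 1696.9)
C - (-226703 + 30558)*(231793 + (85 + 124)*121) = 42423/25 - (-226703 + 30558)*(231793 + (85 + 124)*121) = 42423/25 - (-196145)*(231793 + 209*121) = 42423/25 - (-196145)*(231793 + 25289) = 42423/25 - (-196145)*257082 = 42423/25 - 1*(-50425348890) = 42423/25 + 50425348890 = 1260633764673/25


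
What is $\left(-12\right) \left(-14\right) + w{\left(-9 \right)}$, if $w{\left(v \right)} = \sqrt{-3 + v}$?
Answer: $168 + 2 i \sqrt{3} \approx 168.0 + 3.4641 i$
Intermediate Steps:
$\left(-12\right) \left(-14\right) + w{\left(-9 \right)} = \left(-12\right) \left(-14\right) + \sqrt{-3 - 9} = 168 + \sqrt{-12} = 168 + 2 i \sqrt{3}$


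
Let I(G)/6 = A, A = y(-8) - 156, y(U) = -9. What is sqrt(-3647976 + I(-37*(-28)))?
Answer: I*sqrt(3648966) ≈ 1910.2*I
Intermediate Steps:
A = -165 (A = -9 - 156 = -165)
I(G) = -990 (I(G) = 6*(-165) = -990)
sqrt(-3647976 + I(-37*(-28))) = sqrt(-3647976 - 990) = sqrt(-3648966) = I*sqrt(3648966)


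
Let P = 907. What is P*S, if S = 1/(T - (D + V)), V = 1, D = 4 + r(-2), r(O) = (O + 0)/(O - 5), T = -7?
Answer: -6349/86 ≈ -73.826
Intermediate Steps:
r(O) = O/(-5 + O)
D = 30/7 (D = 4 - 2/(-5 - 2) = 4 - 2/(-7) = 4 - 2*(-1/7) = 4 + 2/7 = 30/7 ≈ 4.2857)
S = -7/86 (S = 1/(-7 - (30/7 + 1)) = 1/(-7 - 1*37/7) = 1/(-7 - 37/7) = 1/(-86/7) = -7/86 ≈ -0.081395)
P*S = 907*(-7/86) = -6349/86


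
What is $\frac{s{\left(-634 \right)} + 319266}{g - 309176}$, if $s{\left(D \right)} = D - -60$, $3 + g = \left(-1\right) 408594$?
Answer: $- \frac{318692}{717773} \approx -0.444$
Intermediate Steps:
$g = -408597$ ($g = -3 - 408594 = -408597$)
$s{\left(D \right)} = 60 + D$ ($s{\left(D \right)} = D + 60 = 60 + D$)
$\frac{s{\left(-634 \right)} + 319266}{g - 309176} = \frac{\left(60 - 634\right) + 319266}{-408597 - 309176} = \frac{-574 + 319266}{-717773} = 318692 \left(- \frac{1}{717773}\right) = - \frac{318692}{717773}$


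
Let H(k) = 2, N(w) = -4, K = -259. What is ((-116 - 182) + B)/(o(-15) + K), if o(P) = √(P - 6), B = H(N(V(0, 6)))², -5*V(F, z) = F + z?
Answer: 5439/4793 + 21*I*√21/4793 ≈ 1.1348 + 0.020078*I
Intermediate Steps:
V(F, z) = -F/5 - z/5 (V(F, z) = -(F + z)/5 = -F/5 - z/5)
B = 4 (B = 2² = 4)
o(P) = √(-6 + P)
((-116 - 182) + B)/(o(-15) + K) = ((-116 - 182) + 4)/(√(-6 - 15) - 259) = (-298 + 4)/(√(-21) - 259) = -294/(I*√21 - 259) = -294/(-259 + I*√21)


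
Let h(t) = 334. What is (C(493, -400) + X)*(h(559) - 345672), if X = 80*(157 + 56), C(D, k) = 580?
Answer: -6084855560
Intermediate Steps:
X = 17040 (X = 80*213 = 17040)
(C(493, -400) + X)*(h(559) - 345672) = (580 + 17040)*(334 - 345672) = 17620*(-345338) = -6084855560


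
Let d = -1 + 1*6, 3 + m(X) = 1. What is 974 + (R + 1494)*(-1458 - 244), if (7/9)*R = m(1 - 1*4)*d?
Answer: -17639518/7 ≈ -2.5199e+6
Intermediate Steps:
m(X) = -2 (m(X) = -3 + 1 = -2)
d = 5 (d = -1 + 6 = 5)
R = -90/7 (R = 9*(-2*5)/7 = (9/7)*(-10) = -90/7 ≈ -12.857)
974 + (R + 1494)*(-1458 - 244) = 974 + (-90/7 + 1494)*(-1458 - 244) = 974 + (10368/7)*(-1702) = 974 - 17646336/7 = -17639518/7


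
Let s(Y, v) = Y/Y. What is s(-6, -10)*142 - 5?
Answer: 137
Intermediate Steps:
s(Y, v) = 1
s(-6, -10)*142 - 5 = 1*142 - 5 = 142 - 5 = 137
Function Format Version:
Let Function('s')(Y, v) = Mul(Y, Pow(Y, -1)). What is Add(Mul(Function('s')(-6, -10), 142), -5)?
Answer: 137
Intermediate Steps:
Function('s')(Y, v) = 1
Add(Mul(Function('s')(-6, -10), 142), -5) = Add(Mul(1, 142), -5) = Add(142, -5) = 137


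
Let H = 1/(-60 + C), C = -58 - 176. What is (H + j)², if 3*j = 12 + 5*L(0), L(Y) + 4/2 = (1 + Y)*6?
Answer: 1092025/9604 ≈ 113.71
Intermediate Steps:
L(Y) = 4 + 6*Y (L(Y) = -2 + (1 + Y)*6 = -2 + (6 + 6*Y) = 4 + 6*Y)
C = -234
H = -1/294 (H = 1/(-60 - 234) = 1/(-294) = -1/294 ≈ -0.0034014)
j = 32/3 (j = (12 + 5*(4 + 6*0))/3 = (12 + 5*(4 + 0))/3 = (12 + 5*4)/3 = (12 + 20)/3 = (⅓)*32 = 32/3 ≈ 10.667)
(H + j)² = (-1/294 + 32/3)² = (1045/98)² = 1092025/9604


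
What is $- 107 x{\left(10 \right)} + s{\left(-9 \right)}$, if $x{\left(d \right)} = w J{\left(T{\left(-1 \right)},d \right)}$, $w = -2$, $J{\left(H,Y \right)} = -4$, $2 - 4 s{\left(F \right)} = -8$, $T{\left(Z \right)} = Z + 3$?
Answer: $- \frac{1707}{2} \approx -853.5$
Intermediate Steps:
$T{\left(Z \right)} = 3 + Z$
$s{\left(F \right)} = \frac{5}{2}$ ($s{\left(F \right)} = \frac{1}{2} - -2 = \frac{1}{2} + 2 = \frac{5}{2}$)
$x{\left(d \right)} = 8$ ($x{\left(d \right)} = \left(-2\right) \left(-4\right) = 8$)
$- 107 x{\left(10 \right)} + s{\left(-9 \right)} = \left(-107\right) 8 + \frac{5}{2} = -856 + \frac{5}{2} = - \frac{1707}{2}$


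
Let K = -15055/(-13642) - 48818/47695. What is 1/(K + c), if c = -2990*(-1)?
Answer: 650655190/1945511091169 ≈ 0.00033444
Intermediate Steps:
c = 2990 (c = -46*(-65) = 2990)
K = 52073069/650655190 (K = -15055*(-1/13642) - 48818*1/47695 = 15055/13642 - 48818/47695 = 52073069/650655190 ≈ 0.080032)
1/(K + c) = 1/(52073069/650655190 + 2990) = 1/(1945511091169/650655190) = 650655190/1945511091169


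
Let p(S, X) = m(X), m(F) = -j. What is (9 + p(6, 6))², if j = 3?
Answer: 36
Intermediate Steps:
m(F) = -3 (m(F) = -1*3 = -3)
p(S, X) = -3
(9 + p(6, 6))² = (9 - 3)² = 6² = 36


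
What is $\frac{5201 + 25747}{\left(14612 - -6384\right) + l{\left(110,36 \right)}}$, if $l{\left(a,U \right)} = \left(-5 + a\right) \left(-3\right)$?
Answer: $\frac{30948}{20681} \approx 1.4964$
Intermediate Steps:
$l{\left(a,U \right)} = 15 - 3 a$
$\frac{5201 + 25747}{\left(14612 - -6384\right) + l{\left(110,36 \right)}} = \frac{5201 + 25747}{\left(14612 - -6384\right) + \left(15 - 330\right)} = \frac{30948}{\left(14612 + 6384\right) + \left(15 - 330\right)} = \frac{30948}{20996 - 315} = \frac{30948}{20681}$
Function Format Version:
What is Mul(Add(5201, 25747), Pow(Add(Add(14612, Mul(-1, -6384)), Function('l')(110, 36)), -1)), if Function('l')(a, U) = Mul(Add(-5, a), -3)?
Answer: Rational(30948, 20681) ≈ 1.4964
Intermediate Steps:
Function('l')(a, U) = Add(15, Mul(-3, a))
Mul(Add(5201, 25747), Pow(Add(Add(14612, Mul(-1, -6384)), Function('l')(110, 36)), -1)) = Mul(Add(5201, 25747), Pow(Add(Add(14612, Mul(-1, -6384)), Add(15, Mul(-3, 110))), -1)) = Mul(30948, Pow(Add(Add(14612, 6384), Add(15, -330)), -1)) = Mul(30948, Pow(Add(20996, -315), -1)) = Mul(30948, Pow(20681, -1)) = Mul(30948, Rational(1, 20681)) = Rational(30948, 20681)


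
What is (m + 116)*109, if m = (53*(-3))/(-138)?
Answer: 587401/46 ≈ 12770.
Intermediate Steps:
m = 53/46 (m = -159*(-1/138) = 53/46 ≈ 1.1522)
(m + 116)*109 = (53/46 + 116)*109 = (5389/46)*109 = 587401/46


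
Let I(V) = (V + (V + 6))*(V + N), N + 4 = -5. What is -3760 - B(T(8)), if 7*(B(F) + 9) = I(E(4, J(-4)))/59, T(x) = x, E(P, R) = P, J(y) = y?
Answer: -221299/59 ≈ -3750.8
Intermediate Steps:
N = -9 (N = -4 - 5 = -9)
I(V) = (-9 + V)*(6 + 2*V) (I(V) = (V + (V + 6))*(V - 9) = (V + (6 + V))*(-9 + V) = (6 + 2*V)*(-9 + V) = (-9 + V)*(6 + 2*V))
B(F) = -541/59 (B(F) = -9 + ((-54 - 12*4 + 2*4**2)/59)/7 = -9 + ((-54 - 48 + 2*16)*(1/59))/7 = -9 + ((-54 - 48 + 32)*(1/59))/7 = -9 + (-70*1/59)/7 = -9 + (1/7)*(-70/59) = -9 - 10/59 = -541/59)
-3760 - B(T(8)) = -3760 - 1*(-541/59) = -3760 + 541/59 = -221299/59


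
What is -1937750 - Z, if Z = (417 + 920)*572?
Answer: -2702514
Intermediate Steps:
Z = 764764 (Z = 1337*572 = 764764)
-1937750 - Z = -1937750 - 1*764764 = -1937750 - 764764 = -2702514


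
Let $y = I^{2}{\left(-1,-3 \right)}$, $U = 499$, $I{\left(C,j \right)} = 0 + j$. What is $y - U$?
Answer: $-490$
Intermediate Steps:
$I{\left(C,j \right)} = j$
$y = 9$ ($y = \left(-3\right)^{2} = 9$)
$y - U = 9 - 499 = -490$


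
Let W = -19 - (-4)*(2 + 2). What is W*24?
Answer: -72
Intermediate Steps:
W = -3 (W = -19 - (-4)*4 = -19 - 1*(-16) = -19 + 16 = -3)
W*24 = -3*24 = -72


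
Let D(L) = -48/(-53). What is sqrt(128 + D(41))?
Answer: 4*sqrt(22631)/53 ≈ 11.354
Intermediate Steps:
D(L) = 48/53 (D(L) = -48*(-1/53) = 48/53)
sqrt(128 + D(41)) = sqrt(128 + 48/53) = sqrt(6832/53) = 4*sqrt(22631)/53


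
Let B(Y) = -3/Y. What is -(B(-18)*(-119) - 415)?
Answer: 2609/6 ≈ 434.83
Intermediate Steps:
-(B(-18)*(-119) - 415) = -(-3/(-18)*(-119) - 415) = -(-3*(-1/18)*(-119) - 415) = -((⅙)*(-119) - 415) = -(-119/6 - 415) = -1*(-2609/6) = 2609/6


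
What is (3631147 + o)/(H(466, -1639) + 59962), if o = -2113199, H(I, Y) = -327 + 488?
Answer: 1517948/60123 ≈ 25.247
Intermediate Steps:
H(I, Y) = 161
(3631147 + o)/(H(466, -1639) + 59962) = (3631147 - 2113199)/(161 + 59962) = 1517948/60123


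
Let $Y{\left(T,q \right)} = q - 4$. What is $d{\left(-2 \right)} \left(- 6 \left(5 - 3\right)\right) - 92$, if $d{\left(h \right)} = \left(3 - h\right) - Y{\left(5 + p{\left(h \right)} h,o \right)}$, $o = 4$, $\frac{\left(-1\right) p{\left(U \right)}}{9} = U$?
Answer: $-152$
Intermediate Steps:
$p{\left(U \right)} = - 9 U$
$Y{\left(T,q \right)} = -4 + q$
$d{\left(h \right)} = 3 - h$ ($d{\left(h \right)} = \left(3 - h\right) - \left(-4 + 4\right) = \left(3 - h\right) - 0 = \left(3 - h\right) + 0 = 3 - h$)
$d{\left(-2 \right)} \left(- 6 \left(5 - 3\right)\right) - 92 = \left(3 - -2\right) \left(- 6 \left(5 - 3\right)\right) - 92 = \left(3 + 2\right) \left(\left(-6\right) 2\right) - 92 = 5 \left(-12\right) - 92 = -60 - 92 = -152$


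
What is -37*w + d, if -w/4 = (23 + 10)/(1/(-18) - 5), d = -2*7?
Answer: -89186/91 ≈ -980.07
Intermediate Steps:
d = -14
w = 2376/91 (w = -4*(23 + 10)/(1/(-18) - 5) = -132/(-1/18 - 5) = -132/(-91/18) = -132*(-18)/91 = -4*(-594/91) = 2376/91 ≈ 26.110)
-37*w + d = -37*2376/91 - 14 = -87912/91 - 14 = -89186/91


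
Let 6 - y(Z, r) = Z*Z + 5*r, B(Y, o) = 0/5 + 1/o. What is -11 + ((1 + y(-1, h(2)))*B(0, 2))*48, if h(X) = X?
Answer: -107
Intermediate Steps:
B(Y, o) = 1/o (B(Y, o) = 0*(1/5) + 1/o = 0 + 1/o = 1/o)
y(Z, r) = 6 - Z**2 - 5*r (y(Z, r) = 6 - (Z*Z + 5*r) = 6 - (Z**2 + 5*r) = 6 + (-Z**2 - 5*r) = 6 - Z**2 - 5*r)
-11 + ((1 + y(-1, h(2)))*B(0, 2))*48 = -11 + ((1 + (6 - 1*(-1)**2 - 5*2))/2)*48 = -11 + ((1 + (6 - 1*1 - 10))*(1/2))*48 = -11 + ((1 + (6 - 1 - 10))*(1/2))*48 = -11 + ((1 - 5)*(1/2))*48 = -11 - 4*1/2*48 = -11 - 2*48 = -11 - 96 = -107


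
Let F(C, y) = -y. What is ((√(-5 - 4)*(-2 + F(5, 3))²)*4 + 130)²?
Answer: -73100 + 78000*I ≈ -73100.0 + 78000.0*I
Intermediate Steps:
((√(-5 - 4)*(-2 + F(5, 3))²)*4 + 130)² = ((√(-5 - 4)*(-2 - 1*3)²)*4 + 130)² = ((√(-9)*(-2 - 3)²)*4 + 130)² = (((3*I)*(-5)²)*4 + 130)² = (((3*I)*25)*4 + 130)² = ((75*I)*4 + 130)² = (300*I + 130)² = (130 + 300*I)²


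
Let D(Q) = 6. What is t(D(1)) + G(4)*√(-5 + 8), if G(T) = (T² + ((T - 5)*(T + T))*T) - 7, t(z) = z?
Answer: 6 - 23*√3 ≈ -33.837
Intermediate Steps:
G(T) = -7 + T² + 2*T²*(-5 + T) (G(T) = (T² + ((-5 + T)*(2*T))*T) - 7 = (T² + (2*T*(-5 + T))*T) - 7 = (T² + 2*T²*(-5 + T)) - 7 = -7 + T² + 2*T²*(-5 + T))
t(D(1)) + G(4)*√(-5 + 8) = 6 + (-7 - 9*4² + 2*4³)*√(-5 + 8) = 6 + (-7 - 9*16 + 2*64)*√3 = 6 + (-7 - 144 + 128)*√3 = 6 - 23*√3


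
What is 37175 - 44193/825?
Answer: 10208394/275 ≈ 37121.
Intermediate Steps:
37175 - 44193/825 = 37175 - 1*14731/275 = 37175 - 14731/275 = 10208394/275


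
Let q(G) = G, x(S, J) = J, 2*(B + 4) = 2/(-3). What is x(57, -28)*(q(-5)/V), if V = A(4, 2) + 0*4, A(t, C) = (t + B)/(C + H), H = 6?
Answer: -3360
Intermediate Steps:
B = -13/3 (B = -4 + (2/(-3))/2 = -4 + (2*(-⅓))/2 = -4 + (½)*(-⅔) = -4 - ⅓ = -13/3 ≈ -4.3333)
A(t, C) = (-13/3 + t)/(6 + C) (A(t, C) = (t - 13/3)/(C + 6) = (-13/3 + t)/(6 + C))
V = -1/24 (V = (-13/3 + 4)/(6 + 2) + 0*4 = -⅓/8 + 0 = (⅛)*(-⅓) + 0 = -1/24 + 0 = -1/24 ≈ -0.041667)
x(57, -28)*(q(-5)/V) = -(-140)/(-1/24) = -(-140)*(-24) = -28*120 = -3360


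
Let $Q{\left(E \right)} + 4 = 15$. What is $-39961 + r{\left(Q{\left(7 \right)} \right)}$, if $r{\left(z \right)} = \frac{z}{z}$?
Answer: $-39960$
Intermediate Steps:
$Q{\left(E \right)} = 11$ ($Q{\left(E \right)} = -4 + 15 = 11$)
$r{\left(z \right)} = 1$
$-39961 + r{\left(Q{\left(7 \right)} \right)} = -39961 + 1 = -39960$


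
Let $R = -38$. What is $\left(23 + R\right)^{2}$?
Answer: $225$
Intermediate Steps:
$\left(23 + R\right)^{2} = \left(23 - 38\right)^{2} = \left(-15\right)^{2} = 225$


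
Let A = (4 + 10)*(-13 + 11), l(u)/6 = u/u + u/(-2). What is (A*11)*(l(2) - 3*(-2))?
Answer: -1848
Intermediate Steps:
l(u) = 6 - 3*u (l(u) = 6*(u/u + u/(-2)) = 6*(1 + u*(-½)) = 6*(1 - u/2) = 6 - 3*u)
A = -28 (A = 14*(-2) = -28)
(A*11)*(l(2) - 3*(-2)) = (-28*11)*((6 - 3*2) - 3*(-2)) = -308*((6 - 6) + 6) = -308*(0 + 6) = -308*6 = -1848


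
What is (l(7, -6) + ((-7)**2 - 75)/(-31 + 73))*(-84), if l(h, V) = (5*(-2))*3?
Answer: 2572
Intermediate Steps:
l(h, V) = -30 (l(h, V) = -10*3 = -30)
(l(7, -6) + ((-7)**2 - 75)/(-31 + 73))*(-84) = (-30 + ((-7)**2 - 75)/(-31 + 73))*(-84) = (-30 + (49 - 75)/42)*(-84) = (-30 - 26*1/42)*(-84) = (-30 - 13/21)*(-84) = -643/21*(-84) = 2572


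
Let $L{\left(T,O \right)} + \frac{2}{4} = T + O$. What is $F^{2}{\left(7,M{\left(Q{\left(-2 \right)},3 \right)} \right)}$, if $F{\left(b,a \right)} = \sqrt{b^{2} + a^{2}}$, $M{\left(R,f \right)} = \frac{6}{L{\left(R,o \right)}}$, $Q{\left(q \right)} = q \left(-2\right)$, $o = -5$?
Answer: $65$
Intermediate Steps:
$L{\left(T,O \right)} = - \frac{1}{2} + O + T$ ($L{\left(T,O \right)} = - \frac{1}{2} + \left(T + O\right) = - \frac{1}{2} + \left(O + T\right) = - \frac{1}{2} + O + T$)
$Q{\left(q \right)} = - 2 q$
$M{\left(R,f \right)} = \frac{6}{- \frac{11}{2} + R}$ ($M{\left(R,f \right)} = \frac{6}{- \frac{1}{2} - 5 + R} = \frac{6}{- \frac{11}{2} + R}$)
$F{\left(b,a \right)} = \sqrt{a^{2} + b^{2}}$
$F^{2}{\left(7,M{\left(Q{\left(-2 \right)},3 \right)} \right)} = \left(\sqrt{\left(\frac{12}{-11 + 2 \left(\left(-2\right) \left(-2\right)\right)}\right)^{2} + 7^{2}}\right)^{2} = \left(\sqrt{\left(\frac{12}{-11 + 2 \cdot 4}\right)^{2} + 49}\right)^{2} = \left(\sqrt{\left(\frac{12}{-11 + 8}\right)^{2} + 49}\right)^{2} = \left(\sqrt{\left(\frac{12}{-3}\right)^{2} + 49}\right)^{2} = \left(\sqrt{\left(12 \left(- \frac{1}{3}\right)\right)^{2} + 49}\right)^{2} = \left(\sqrt{\left(-4\right)^{2} + 49}\right)^{2} = \left(\sqrt{16 + 49}\right)^{2} = \left(\sqrt{65}\right)^{2} = 65$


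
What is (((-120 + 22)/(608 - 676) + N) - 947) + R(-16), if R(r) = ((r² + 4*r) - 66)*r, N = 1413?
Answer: -52651/34 ≈ -1548.6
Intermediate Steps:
R(r) = r*(-66 + r² + 4*r) (R(r) = (-66 + r² + 4*r)*r = r*(-66 + r² + 4*r))
(((-120 + 22)/(608 - 676) + N) - 947) + R(-16) = (((-120 + 22)/(608 - 676) + 1413) - 947) - 16*(-66 + (-16)² + 4*(-16)) = ((-98/(-68) + 1413) - 947) - 16*(-66 + 256 - 64) = ((-98*(-1/68) + 1413) - 947) - 16*126 = ((49/34 + 1413) - 947) - 2016 = (48091/34 - 947) - 2016 = 15893/34 - 2016 = -52651/34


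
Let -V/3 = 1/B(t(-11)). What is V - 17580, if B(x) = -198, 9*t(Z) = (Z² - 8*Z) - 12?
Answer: -1160279/66 ≈ -17580.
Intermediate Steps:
t(Z) = -4/3 - 8*Z/9 + Z²/9 (t(Z) = ((Z² - 8*Z) - 12)/9 = (-12 + Z² - 8*Z)/9 = -4/3 - 8*Z/9 + Z²/9)
V = 1/66 (V = -3/(-198) = -3*(-1/198) = 1/66 ≈ 0.015152)
V - 17580 = 1/66 - 17580 = -1160279/66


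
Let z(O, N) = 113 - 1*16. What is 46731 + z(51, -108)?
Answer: 46828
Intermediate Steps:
z(O, N) = 97 (z(O, N) = 113 - 16 = 97)
46731 + z(51, -108) = 46731 + 97 = 46828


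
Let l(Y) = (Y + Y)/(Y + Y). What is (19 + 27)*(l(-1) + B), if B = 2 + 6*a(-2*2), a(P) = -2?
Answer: -414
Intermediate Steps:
l(Y) = 1 (l(Y) = (2*Y)/((2*Y)) = (2*Y)*(1/(2*Y)) = 1)
B = -10 (B = 2 + 6*(-2) = 2 - 12 = -10)
(19 + 27)*(l(-1) + B) = (19 + 27)*(1 - 10) = 46*(-9) = -414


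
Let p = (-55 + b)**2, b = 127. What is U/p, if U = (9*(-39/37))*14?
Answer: -91/3552 ≈ -0.025619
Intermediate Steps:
p = 5184 (p = (-55 + 127)**2 = 72**2 = 5184)
U = -4914/37 (U = (9*(-39*1/37))*14 = (9*(-39/37))*14 = -351/37*14 = -4914/37 ≈ -132.81)
U/p = -4914/37/5184 = -4914/37*1/5184 = -91/3552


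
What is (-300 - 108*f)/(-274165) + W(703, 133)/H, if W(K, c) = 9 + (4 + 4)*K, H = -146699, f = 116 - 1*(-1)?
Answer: 353326819/40219731335 ≈ 0.0087849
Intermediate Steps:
f = 117 (f = 116 + 1 = 117)
W(K, c) = 9 + 8*K
(-300 - 108*f)/(-274165) + W(703, 133)/H = (-300 - 108*117)/(-274165) + (9 + 8*703)/(-146699) = (-300 - 12636)*(-1/274165) + (9 + 5624)*(-1/146699) = -12936*(-1/274165) + 5633*(-1/146699) = 12936/274165 - 5633/146699 = 353326819/40219731335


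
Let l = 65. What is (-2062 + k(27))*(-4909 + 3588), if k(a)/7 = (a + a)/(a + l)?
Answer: 125049823/46 ≈ 2.7185e+6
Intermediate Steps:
k(a) = 14*a/(65 + a) (k(a) = 7*((a + a)/(a + 65)) = 7*((2*a)/(65 + a)) = 7*(2*a/(65 + a)) = 14*a/(65 + a))
(-2062 + k(27))*(-4909 + 3588) = (-2062 + 14*27/(65 + 27))*(-4909 + 3588) = (-2062 + 14*27/92)*(-1321) = (-2062 + 14*27*(1/92))*(-1321) = (-2062 + 189/46)*(-1321) = -94663/46*(-1321) = 125049823/46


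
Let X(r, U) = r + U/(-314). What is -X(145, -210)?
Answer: -22870/157 ≈ -145.67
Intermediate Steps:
X(r, U) = r - U/314 (X(r, U) = r + U*(-1/314) = r - U/314)
-X(145, -210) = -(145 - 1/314*(-210)) = -(145 + 105/157) = -1*22870/157 = -22870/157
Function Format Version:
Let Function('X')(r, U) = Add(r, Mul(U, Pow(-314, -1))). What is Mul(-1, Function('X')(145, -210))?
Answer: Rational(-22870, 157) ≈ -145.67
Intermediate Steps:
Function('X')(r, U) = Add(r, Mul(Rational(-1, 314), U)) (Function('X')(r, U) = Add(r, Mul(U, Rational(-1, 314))) = Add(r, Mul(Rational(-1, 314), U)))
Mul(-1, Function('X')(145, -210)) = Mul(-1, Add(145, Mul(Rational(-1, 314), -210))) = Mul(-1, Add(145, Rational(105, 157))) = Mul(-1, Rational(22870, 157)) = Rational(-22870, 157)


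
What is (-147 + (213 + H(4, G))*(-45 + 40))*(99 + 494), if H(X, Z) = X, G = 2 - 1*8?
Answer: -730576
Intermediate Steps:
G = -6 (G = 2 - 8 = -6)
(-147 + (213 + H(4, G))*(-45 + 40))*(99 + 494) = (-147 + (213 + 4)*(-45 + 40))*(99 + 494) = (-147 + 217*(-5))*593 = (-147 - 1085)*593 = -1232*593 = -730576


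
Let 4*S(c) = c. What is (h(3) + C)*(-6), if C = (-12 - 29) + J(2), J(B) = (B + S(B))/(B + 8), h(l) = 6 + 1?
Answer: 405/2 ≈ 202.50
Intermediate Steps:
S(c) = c/4
h(l) = 7
J(B) = 5*B/(4*(8 + B)) (J(B) = (B + B/4)/(B + 8) = (5*B/4)/(8 + B) = 5*B/(4*(8 + B)))
C = -163/4 (C = (-12 - 29) + (5/4)*2/(8 + 2) = -41 + (5/4)*2/10 = -41 + (5/4)*2*(⅒) = -41 + ¼ = -163/4 ≈ -40.750)
(h(3) + C)*(-6) = (7 - 163/4)*(-6) = -135/4*(-6) = 405/2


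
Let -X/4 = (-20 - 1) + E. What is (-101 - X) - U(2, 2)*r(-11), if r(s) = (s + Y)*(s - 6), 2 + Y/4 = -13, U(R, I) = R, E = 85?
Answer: -2259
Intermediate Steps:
X = -256 (X = -4*((-20 - 1) + 85) = -4*(-21 + 85) = -4*64 = -256)
Y = -60 (Y = -8 + 4*(-13) = -8 - 52 = -60)
r(s) = (-60 + s)*(-6 + s) (r(s) = (s - 60)*(s - 6) = (-60 + s)*(-6 + s))
(-101 - X) - U(2, 2)*r(-11) = (-101 - 1*(-256)) - 2*(360 + (-11)**2 - 66*(-11)) = (-101 + 256) - 2*(360 + 121 + 726) = 155 - 2*1207 = 155 - 1*2414 = 155 - 2414 = -2259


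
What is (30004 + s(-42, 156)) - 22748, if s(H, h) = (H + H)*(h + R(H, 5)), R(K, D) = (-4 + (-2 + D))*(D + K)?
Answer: -8956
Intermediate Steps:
R(K, D) = (-6 + D)*(D + K)
s(H, h) = 2*H*(-5 + h - H) (s(H, h) = (H + H)*(h + (5**2 - 6*5 - 6*H + 5*H)) = (2*H)*(h + (25 - 30 - 6*H + 5*H)) = (2*H)*(h + (-5 - H)) = (2*H)*(-5 + h - H) = 2*H*(-5 + h - H))
(30004 + s(-42, 156)) - 22748 = (30004 + 2*(-42)*(-5 + 156 - 1*(-42))) - 22748 = (30004 + 2*(-42)*(-5 + 156 + 42)) - 22748 = (30004 + 2*(-42)*193) - 22748 = (30004 - 16212) - 22748 = 13792 - 22748 = -8956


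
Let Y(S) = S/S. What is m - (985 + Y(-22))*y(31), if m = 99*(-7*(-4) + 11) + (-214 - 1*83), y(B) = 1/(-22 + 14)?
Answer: 14749/4 ≈ 3687.3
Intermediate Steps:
y(B) = -1/8 (y(B) = 1/(-8) = -1/8)
Y(S) = 1
m = 3564 (m = 99*(28 + 11) + (-214 - 83) = 99*39 - 297 = 3861 - 297 = 3564)
m - (985 + Y(-22))*y(31) = 3564 - (985 + 1)*(-1)/8 = 3564 - 986*(-1)/8 = 3564 - 1*(-493/4) = 3564 + 493/4 = 14749/4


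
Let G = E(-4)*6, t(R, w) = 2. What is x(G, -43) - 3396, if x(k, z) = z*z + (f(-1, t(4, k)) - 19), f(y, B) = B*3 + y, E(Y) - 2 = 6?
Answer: -1561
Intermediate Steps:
E(Y) = 8 (E(Y) = 2 + 6 = 8)
f(y, B) = y + 3*B (f(y, B) = 3*B + y = y + 3*B)
G = 48 (G = 8*6 = 48)
x(k, z) = -14 + z² (x(k, z) = z*z + ((-1 + 3*2) - 19) = z² + ((-1 + 6) - 19) = z² + (5 - 19) = z² - 14 = -14 + z²)
x(G, -43) - 3396 = (-14 + (-43)²) - 3396 = (-14 + 1849) - 3396 = 1835 - 3396 = -1561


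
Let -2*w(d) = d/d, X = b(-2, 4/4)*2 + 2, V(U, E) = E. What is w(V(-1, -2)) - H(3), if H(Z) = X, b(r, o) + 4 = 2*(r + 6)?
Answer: -21/2 ≈ -10.500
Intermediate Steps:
b(r, o) = 8 + 2*r (b(r, o) = -4 + 2*(r + 6) = -4 + 2*(6 + r) = -4 + (12 + 2*r) = 8 + 2*r)
X = 10 (X = (8 + 2*(-2))*2 + 2 = (8 - 4)*2 + 2 = 4*2 + 2 = 8 + 2 = 10)
H(Z) = 10
w(d) = -1/2 (w(d) = -d/(2*d) = -1/2*1 = -1/2)
w(V(-1, -2)) - H(3) = -1/2 - 1*10 = -1/2 - 10 = -21/2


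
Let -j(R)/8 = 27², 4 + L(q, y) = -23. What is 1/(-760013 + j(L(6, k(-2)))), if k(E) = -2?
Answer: -1/765845 ≈ -1.3057e-6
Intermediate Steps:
L(q, y) = -27 (L(q, y) = -4 - 23 = -27)
j(R) = -5832 (j(R) = -8*27² = -8*729 = -5832)
1/(-760013 + j(L(6, k(-2)))) = 1/(-760013 - 5832) = 1/(-765845) = -1/765845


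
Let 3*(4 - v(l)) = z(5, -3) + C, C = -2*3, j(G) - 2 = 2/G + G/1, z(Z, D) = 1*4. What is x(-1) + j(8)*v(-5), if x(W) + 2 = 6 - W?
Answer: 317/6 ≈ 52.833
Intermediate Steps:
z(Z, D) = 4
x(W) = 4 - W (x(W) = -2 + (6 - W) = 4 - W)
j(G) = 2 + G + 2/G (j(G) = 2 + (2/G + G/1) = 2 + (2/G + G*1) = 2 + (2/G + G) = 2 + (G + 2/G) = 2 + G + 2/G)
C = -6
v(l) = 14/3 (v(l) = 4 - (4 - 6)/3 = 4 - ⅓*(-2) = 4 + ⅔ = 14/3)
x(-1) + j(8)*v(-5) = (4 - 1*(-1)) + (2 + 8 + 2/8)*(14/3) = (4 + 1) + (2 + 8 + 2*(⅛))*(14/3) = 5 + (2 + 8 + ¼)*(14/3) = 5 + (41/4)*(14/3) = 5 + 287/6 = 317/6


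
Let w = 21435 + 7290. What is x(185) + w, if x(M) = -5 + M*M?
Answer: 62945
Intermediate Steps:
x(M) = -5 + M²
w = 28725
x(185) + w = (-5 + 185²) + 28725 = (-5 + 34225) + 28725 = 34220 + 28725 = 62945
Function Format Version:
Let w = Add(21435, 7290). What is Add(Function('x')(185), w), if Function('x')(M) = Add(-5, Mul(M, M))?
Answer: 62945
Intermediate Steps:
Function('x')(M) = Add(-5, Pow(M, 2))
w = 28725
Add(Function('x')(185), w) = Add(Add(-5, Pow(185, 2)), 28725) = Add(Add(-5, 34225), 28725) = Add(34220, 28725) = 62945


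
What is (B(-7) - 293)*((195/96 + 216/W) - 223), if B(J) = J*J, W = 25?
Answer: 10361643/200 ≈ 51808.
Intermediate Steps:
B(J) = J²
(B(-7) - 293)*((195/96 + 216/W) - 223) = ((-7)² - 293)*((195/96 + 216/25) - 223) = (49 - 293)*((195*(1/96) + 216*(1/25)) - 223) = -244*((65/32 + 216/25) - 223) = -244*(8537/800 - 223) = -244*(-169863/800) = 10361643/200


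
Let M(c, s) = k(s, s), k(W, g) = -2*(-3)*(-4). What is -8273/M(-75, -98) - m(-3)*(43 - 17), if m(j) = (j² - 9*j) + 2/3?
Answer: -4869/8 ≈ -608.63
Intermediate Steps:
k(W, g) = -24 (k(W, g) = 6*(-4) = -24)
M(c, s) = -24
m(j) = ⅔ + j² - 9*j (m(j) = (j² - 9*j) + 2*(⅓) = (j² - 9*j) + ⅔ = ⅔ + j² - 9*j)
-8273/M(-75, -98) - m(-3)*(43 - 17) = -8273/(-24) - (⅔ + (-3)² - 9*(-3))*(43 - 17) = -8273*(-1/24) - (⅔ + 9 + 27)*26 = 8273/24 - 110*26/3 = 8273/24 - 1*2860/3 = 8273/24 - 2860/3 = -4869/8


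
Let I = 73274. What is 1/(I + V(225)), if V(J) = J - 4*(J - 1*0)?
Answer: 1/72599 ≈ 1.3774e-5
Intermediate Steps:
V(J) = -3*J (V(J) = J - 4*(J + 0) = J - 4*J = -3*J)
1/(I + V(225)) = 1/(73274 - 3*225) = 1/(73274 - 675) = 1/72599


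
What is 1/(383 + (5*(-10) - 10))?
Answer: 1/323 ≈ 0.0030960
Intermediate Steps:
1/(383 + (5*(-10) - 10)) = 1/(383 + (-50 - 10)) = 1/(383 - 60) = 1/323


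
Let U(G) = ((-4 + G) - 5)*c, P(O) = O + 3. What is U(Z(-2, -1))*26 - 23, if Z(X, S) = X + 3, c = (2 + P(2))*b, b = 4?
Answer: -5847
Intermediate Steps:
P(O) = 3 + O
c = 28 (c = (2 + (3 + 2))*4 = (2 + 5)*4 = 7*4 = 28)
Z(X, S) = 3 + X
U(G) = -252 + 28*G (U(G) = ((-4 + G) - 5)*28 = (-9 + G)*28 = -252 + 28*G)
U(Z(-2, -1))*26 - 23 = (-252 + 28*(3 - 2))*26 - 23 = (-252 + 28*1)*26 - 23 = (-252 + 28)*26 - 23 = -224*26 - 23 = -5824 - 23 = -5847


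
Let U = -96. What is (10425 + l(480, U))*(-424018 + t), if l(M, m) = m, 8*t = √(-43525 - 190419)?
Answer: -4379681922 + 10329*I*√58486/4 ≈ -4.3797e+9 + 6.2449e+5*I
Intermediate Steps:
t = I*√58486/4 (t = √(-43525 - 190419)/8 = √(-233944)/8 = (2*I*√58486)/8 = I*√58486/4 ≈ 60.46*I)
(10425 + l(480, U))*(-424018 + t) = (10425 - 96)*(-424018 + I*√58486/4) = 10329*(-424018 + I*√58486/4) = -4379681922 + 10329*I*√58486/4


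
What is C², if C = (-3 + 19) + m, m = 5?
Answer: 441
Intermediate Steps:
C = 21 (C = (-3 + 19) + 5 = 16 + 5 = 21)
C² = 21² = 441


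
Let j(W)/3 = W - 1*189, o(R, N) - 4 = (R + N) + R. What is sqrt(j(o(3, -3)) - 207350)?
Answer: 2*I*sqrt(51974) ≈ 455.96*I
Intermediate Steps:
o(R, N) = 4 + N + 2*R (o(R, N) = 4 + ((R + N) + R) = 4 + ((N + R) + R) = 4 + (N + 2*R) = 4 + N + 2*R)
j(W) = -567 + 3*W (j(W) = 3*(W - 1*189) = 3*(W - 189) = 3*(-189 + W) = -567 + 3*W)
sqrt(j(o(3, -3)) - 207350) = sqrt((-567 + 3*(4 - 3 + 2*3)) - 207350) = sqrt((-567 + 3*(4 - 3 + 6)) - 207350) = sqrt((-567 + 3*7) - 207350) = sqrt((-567 + 21) - 207350) = sqrt(-546 - 207350) = sqrt(-207896) = 2*I*sqrt(51974)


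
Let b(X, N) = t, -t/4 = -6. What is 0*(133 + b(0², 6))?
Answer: 0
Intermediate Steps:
t = 24 (t = -4*(-6) = 24)
b(X, N) = 24
0*(133 + b(0², 6)) = 0*(133 + 24) = 0*157 = 0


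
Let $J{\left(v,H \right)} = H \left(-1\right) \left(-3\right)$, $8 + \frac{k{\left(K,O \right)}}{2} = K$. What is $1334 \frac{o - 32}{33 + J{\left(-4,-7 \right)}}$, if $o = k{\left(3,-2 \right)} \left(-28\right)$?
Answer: $\frac{82708}{3} \approx 27569.0$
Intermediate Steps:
$k{\left(K,O \right)} = -16 + 2 K$
$J{\left(v,H \right)} = 3 H$ ($J{\left(v,H \right)} = - H \left(-3\right) = 3 H$)
$o = 280$ ($o = \left(-16 + 2 \cdot 3\right) \left(-28\right) = \left(-16 + 6\right) \left(-28\right) = \left(-10\right) \left(-28\right) = 280$)
$1334 \frac{o - 32}{33 + J{\left(-4,-7 \right)}} = 1334 \frac{280 - 32}{33 + 3 \left(-7\right)} = 1334 \frac{248}{33 - 21} = 1334 \cdot \frac{248}{12} = 1334 \cdot 248 \cdot \frac{1}{12} = 1334 \cdot \frac{62}{3} = \frac{82708}{3}$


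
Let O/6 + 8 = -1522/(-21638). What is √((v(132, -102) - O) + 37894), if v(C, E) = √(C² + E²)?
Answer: √(4441090574308 + 702304566*√773)/10819 ≈ 195.21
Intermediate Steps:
O = -514746/10819 (O = -48 + 6*(-1522/(-21638)) = -48 + 6*(-1522*(-1/21638)) = -48 + 6*(761/10819) = -48 + 4566/10819 = -514746/10819 ≈ -47.578)
√((v(132, -102) - O) + 37894) = √((√(132² + (-102)²) - 1*(-514746/10819)) + 37894) = √((√(17424 + 10404) + 514746/10819) + 37894) = √((√27828 + 514746/10819) + 37894) = √((6*√773 + 514746/10819) + 37894) = √((514746/10819 + 6*√773) + 37894) = √(410489932/10819 + 6*√773)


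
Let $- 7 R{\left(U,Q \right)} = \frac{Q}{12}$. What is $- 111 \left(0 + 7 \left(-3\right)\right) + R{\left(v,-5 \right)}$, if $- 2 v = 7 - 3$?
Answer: $\frac{195809}{84} \approx 2331.1$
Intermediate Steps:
$v = -2$ ($v = - \frac{7 - 3}{2} = \left(- \frac{1}{2}\right) 4 = -2$)
$R{\left(U,Q \right)} = - \frac{Q}{84}$ ($R{\left(U,Q \right)} = - \frac{Q \frac{1}{12}}{7} = - \frac{\frac{1}{12} Q}{7} = - \frac{Q}{84}$)
$- 111 \left(0 + 7 \left(-3\right)\right) + R{\left(v,-5 \right)} = - 111 \left(0 + 7 \left(-3\right)\right) - - \frac{5}{84} = - 111 \left(0 - 21\right) + \frac{5}{84} = \left(-111\right) \left(-21\right) + \frac{5}{84} = 2331 + \frac{5}{84} = \frac{195809}{84}$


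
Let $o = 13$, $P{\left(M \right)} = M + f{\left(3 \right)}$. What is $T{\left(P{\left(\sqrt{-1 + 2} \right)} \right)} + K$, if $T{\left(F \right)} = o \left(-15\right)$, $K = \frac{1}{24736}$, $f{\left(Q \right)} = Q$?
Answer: $- \frac{4823519}{24736} \approx -195.0$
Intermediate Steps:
$P{\left(M \right)} = 3 + M$ ($P{\left(M \right)} = M + 3 = 3 + M$)
$K = \frac{1}{24736} \approx 4.0427 \cdot 10^{-5}$
$T{\left(F \right)} = -195$ ($T{\left(F \right)} = 13 \left(-15\right) = -195$)
$T{\left(P{\left(\sqrt{-1 + 2} \right)} \right)} + K = -195 + \frac{1}{24736} = - \frac{4823519}{24736}$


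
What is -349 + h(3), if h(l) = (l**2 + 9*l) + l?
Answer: -310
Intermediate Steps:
h(l) = l**2 + 10*l
-349 + h(3) = -349 + 3*(10 + 3) = -349 + 3*13 = -349 + 39 = -310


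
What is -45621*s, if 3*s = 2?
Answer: -30414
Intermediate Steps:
s = ⅔ (s = (⅓)*2 = ⅔ ≈ 0.66667)
-45621*s = -45621*⅔ = -30414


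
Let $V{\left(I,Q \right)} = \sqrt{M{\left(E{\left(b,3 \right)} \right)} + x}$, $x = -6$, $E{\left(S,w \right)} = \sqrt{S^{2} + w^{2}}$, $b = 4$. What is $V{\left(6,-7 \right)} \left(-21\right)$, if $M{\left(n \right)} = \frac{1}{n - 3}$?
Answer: $- \frac{21 i \sqrt{22}}{2} \approx - 49.249 i$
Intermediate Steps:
$M{\left(n \right)} = \frac{1}{-3 + n}$
$V{\left(I,Q \right)} = \frac{i \sqrt{22}}{2}$ ($V{\left(I,Q \right)} = \sqrt{\frac{1}{-3 + \sqrt{4^{2} + 3^{2}}} - 6} = \sqrt{\frac{1}{-3 + \sqrt{16 + 9}} - 6} = \sqrt{\frac{1}{-3 + \sqrt{25}} - 6} = \sqrt{\frac{1}{-3 + 5} - 6} = \sqrt{\frac{1}{2} - 6} = \sqrt{- \frac{11}{2}} = \frac{i \sqrt{22}}{2}$)
$V{\left(6,-7 \right)} \left(-21\right) = \frac{i \sqrt{22}}{2} \left(-21\right) = - \frac{21 i \sqrt{22}}{2}$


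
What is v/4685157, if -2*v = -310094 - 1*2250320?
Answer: 1280207/4685157 ≈ 0.27325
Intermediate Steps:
v = 1280207 (v = -(-310094 - 1*2250320)/2 = -(-310094 - 2250320)/2 = -½*(-2560414) = 1280207)
v/4685157 = 1280207/4685157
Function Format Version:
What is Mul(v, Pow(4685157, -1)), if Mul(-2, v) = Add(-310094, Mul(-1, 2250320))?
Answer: Rational(1280207, 4685157) ≈ 0.27325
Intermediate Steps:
v = 1280207 (v = Mul(Rational(-1, 2), Add(-310094, Mul(-1, 2250320))) = Mul(Rational(-1, 2), Add(-310094, -2250320)) = Mul(Rational(-1, 2), -2560414) = 1280207)
Mul(v, Pow(4685157, -1)) = Mul(1280207, Pow(4685157, -1)) = Mul(1280207, Rational(1, 4685157)) = Rational(1280207, 4685157)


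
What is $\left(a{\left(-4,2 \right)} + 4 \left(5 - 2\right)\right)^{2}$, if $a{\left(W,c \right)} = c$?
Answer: $196$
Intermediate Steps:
$\left(a{\left(-4,2 \right)} + 4 \left(5 - 2\right)\right)^{2} = \left(2 + 4 \left(5 - 2\right)\right)^{2} = \left(2 + 4 \cdot 3\right)^{2} = \left(2 + 12\right)^{2} = 14^{2} = 196$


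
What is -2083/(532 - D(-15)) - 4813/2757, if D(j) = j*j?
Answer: -7220422/846399 ≈ -8.5308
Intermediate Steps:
D(j) = j²
-2083/(532 - D(-15)) - 4813/2757 = -2083/(532 - 1*(-15)²) - 4813/2757 = -2083/(532 - 1*225) - 4813*1/2757 = -2083/(532 - 225) - 4813/2757 = -2083/307 - 4813/2757 = -7220422/846399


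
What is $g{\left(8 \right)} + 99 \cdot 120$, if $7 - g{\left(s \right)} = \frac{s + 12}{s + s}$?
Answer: $\frac{47543}{4} \approx 11886.0$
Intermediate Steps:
$g{\left(s \right)} = 7 - \frac{12 + s}{2 s}$ ($g{\left(s \right)} = 7 - \frac{s + 12}{s + s} = 7 - \frac{12 + s}{2 s}$)
$g{\left(8 \right)} + 99 \cdot 120 = \left(\frac{13}{2} - \frac{6}{8}\right) + 99 \cdot 120 = \left(\frac{13}{2} - \frac{3}{4}\right) + 11880 = \frac{23}{4} + 11880 = \frac{47543}{4}$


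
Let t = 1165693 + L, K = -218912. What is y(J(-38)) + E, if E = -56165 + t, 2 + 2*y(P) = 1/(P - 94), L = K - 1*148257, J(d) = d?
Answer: 195982511/264 ≈ 7.4236e+5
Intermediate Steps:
L = -367169 (L = -218912 - 1*148257 = -218912 - 148257 = -367169)
y(P) = -1 + 1/(2*(-94 + P)) (y(P) = -1 + 1/(2*(P - 94)) = -1 + 1/(2*(-94 + P)))
t = 798524 (t = 1165693 - 367169 = 798524)
E = 742359 (E = -56165 + 798524 = 742359)
y(J(-38)) + E = (189/2 - 1*(-38))/(-94 - 38) + 742359 = (189/2 + 38)/(-132) + 742359 = -1/132*265/2 + 742359 = -265/264 + 742359 = 195982511/264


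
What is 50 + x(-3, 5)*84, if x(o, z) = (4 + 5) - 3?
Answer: 554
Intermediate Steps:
x(o, z) = 6 (x(o, z) = 9 - 3 = 6)
50 + x(-3, 5)*84 = 50 + 6*84 = 50 + 504 = 554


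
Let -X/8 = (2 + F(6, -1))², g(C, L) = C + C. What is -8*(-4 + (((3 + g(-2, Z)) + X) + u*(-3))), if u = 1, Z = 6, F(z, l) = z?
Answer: 4160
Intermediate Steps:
g(C, L) = 2*C
X = -512 (X = -8*(2 + 6)² = -8*8² = -8*64 = -512)
-8*(-4 + (((3 + g(-2, Z)) + X) + u*(-3))) = -8*(-4 + (((3 + 2*(-2)) - 512) + 1*(-3))) = -8*(-4 + (((3 - 4) - 512) - 3)) = -8*(-4 + ((-1 - 512) - 3)) = -8*(-4 + (-513 - 3)) = -8*(-4 - 516) = -8*(-520) = 4160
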